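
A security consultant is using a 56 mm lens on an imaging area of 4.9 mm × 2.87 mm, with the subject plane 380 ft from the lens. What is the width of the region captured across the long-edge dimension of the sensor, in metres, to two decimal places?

10.13 m

dₒ: 380 ft × 304.8 mm/ft = 115824.00 mm.
Similar triangles through the lens centre give W/dₒ = w/dᵢ; with 1/f = 1/dₒ + 1/dᵢ this gives W = w·(dₒ − f)/f.
W = 4.9 mm × (115824 − 56) / 56 = 4.9 × 2067.2856 ≈ 10129.700 mm = 10.1297 m.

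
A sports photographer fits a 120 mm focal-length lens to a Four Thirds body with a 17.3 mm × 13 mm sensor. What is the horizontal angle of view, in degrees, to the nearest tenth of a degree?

Angle of view α = 2·arctan(w/2f) with w = 17.3 mm and f = 120 mm.
w/2f = 0.07208; arctan(0.07208) ≈ 4.1229°, so α ≈ 8.2459°.

8.2°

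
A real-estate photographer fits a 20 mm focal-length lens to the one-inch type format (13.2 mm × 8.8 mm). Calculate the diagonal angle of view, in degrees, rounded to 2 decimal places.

43.27°

Sensor diagonal = √(13.2² + 8.8²) = √251.6800 ≈ 15.8644 mm.
Angle of view α = 2·arctan(d/2f) with d = 15.8644 mm and f = 20 mm.
d/2f = 0.39661; arctan(0.39661) ≈ 21.6338°, so α ≈ 43.2676°.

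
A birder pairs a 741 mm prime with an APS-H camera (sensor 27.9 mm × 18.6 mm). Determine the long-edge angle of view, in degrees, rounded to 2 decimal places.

Angle of view α = 2·arctan(w/2f) with w = 27.9 mm and f = 741 mm.
w/2f = 0.01883; arctan(0.01883) ≈ 1.0785°, so α ≈ 2.1570°.

2.16°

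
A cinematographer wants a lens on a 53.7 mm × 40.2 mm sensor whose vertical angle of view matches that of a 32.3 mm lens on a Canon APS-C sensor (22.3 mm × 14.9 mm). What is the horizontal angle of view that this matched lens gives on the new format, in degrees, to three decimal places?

Equal vertical AOV ⇒ f₂ = f₁ · 40.2/14.9 = 32.3 × 2.69799 ≈ 87.1450 mm.
Horizontal AOV on the new format = 2·arctan(53.7 / (2 × 87.1450)) = 2·arctan(0.30811) ≈ 34.2489°.

34.249°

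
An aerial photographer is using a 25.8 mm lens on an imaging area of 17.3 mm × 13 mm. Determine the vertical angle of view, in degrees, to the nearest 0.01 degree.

28.28°

Angle of view α = 2·arctan(h/2f) with h = 13 mm and f = 25.8 mm.
h/2f = 0.25194; arctan(0.25194) ≈ 14.1407°, so α ≈ 28.2814°.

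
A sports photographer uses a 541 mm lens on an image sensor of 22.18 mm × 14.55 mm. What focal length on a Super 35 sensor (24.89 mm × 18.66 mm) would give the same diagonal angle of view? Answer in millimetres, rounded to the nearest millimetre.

Sensor diagonal = √(22.18² + 14.55²) = √703.6549 ≈ 26.5265 mm.
Sensor diagonal = √(24.89² + 18.66²) = √967.7077 ≈ 31.1080 mm.
Equal angle of view means equal diagonal/f ratio, so f₂ = f₁ · (diagonal₂/diagonal₁) = 541 × 31.1080/26.5265.
f₂ = 541 × 1.17271 ≈ 634.438 mm.

634 mm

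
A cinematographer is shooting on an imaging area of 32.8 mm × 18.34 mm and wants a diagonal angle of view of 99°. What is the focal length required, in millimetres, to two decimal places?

16.05 mm

Sensor diagonal = √(32.8² + 18.34²) = √1412.1956 ≈ 37.5792 mm.
From α = 2·arctan(d/2f) we get f = d / (2·tan(α/2)).
With d = 37.5792 mm and α/2 = 49.5°, tan(α/2) ≈ 1.17085, so f ≈ 37.5792 / 2.34170 ≈ 16.0478 mm.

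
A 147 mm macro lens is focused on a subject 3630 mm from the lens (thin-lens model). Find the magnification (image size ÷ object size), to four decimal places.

Thin lens: 1/f = 1/dₒ + 1/dᵢ → 1/dᵢ = 1/147 − 1/3630 = 0.0065272 mm⁻¹, so dᵢ ≈ 153.2041 mm.
Magnification m = dᵢ/dₒ = 153.2041/3630 ≈ 0.04220.

0.0422×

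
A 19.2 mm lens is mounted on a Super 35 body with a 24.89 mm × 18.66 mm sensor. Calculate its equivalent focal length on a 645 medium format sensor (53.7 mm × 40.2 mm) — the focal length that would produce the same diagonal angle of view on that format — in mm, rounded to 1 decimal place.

41.4 mm

Sensor diagonal = √(24.89² + 18.66²) = √967.7077 ≈ 31.1080 mm.
Sensor diagonal = √(53.7² + 40.2²) = √4499.7300 ≈ 67.0800 mm.
Equal angle of view means equal diagonal/f ratio, so f₂ = f₁ · (diagonal₂/diagonal₁) = 19.2 × 67.0800/31.1080.
f₂ = 19.2 × 2.15636 ≈ 41.402 mm.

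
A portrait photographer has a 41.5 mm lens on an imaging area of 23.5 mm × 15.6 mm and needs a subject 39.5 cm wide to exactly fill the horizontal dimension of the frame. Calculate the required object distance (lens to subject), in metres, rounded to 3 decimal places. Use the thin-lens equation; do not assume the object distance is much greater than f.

W: 39.5 cm = 395 mm.
Magnification m = w/W = dᵢ/dₒ; combined with 1/f = 1/dₒ + 1/dᵢ this gives dₒ = f·(1 + W/w).
dₒ = 41.5 mm × (1 + 395/23.5) = 41.5 × 17.8085 ≈ 739.053 mm = 0.739053 m.

0.739 m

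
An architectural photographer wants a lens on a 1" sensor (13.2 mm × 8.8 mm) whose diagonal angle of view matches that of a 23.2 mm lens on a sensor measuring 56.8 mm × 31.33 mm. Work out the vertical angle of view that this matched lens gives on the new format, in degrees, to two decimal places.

Sensor diagonal = √(56.8² + 31.33²) = √4207.8089 ≈ 64.8676 mm.
Sensor diagonal = √(13.2² + 8.8²) = √251.6800 ≈ 15.8644 mm.
Equal diagonal AOV ⇒ f₂ = f₁ · 15.8644/64.8676 = 23.2 × 0.24457 ≈ 5.6739 mm.
Vertical AOV on the new format = 2·arctan(8.8 / (2 × 5.6739)) = 2·arctan(0.77548) ≈ 75.5854°.

75.59°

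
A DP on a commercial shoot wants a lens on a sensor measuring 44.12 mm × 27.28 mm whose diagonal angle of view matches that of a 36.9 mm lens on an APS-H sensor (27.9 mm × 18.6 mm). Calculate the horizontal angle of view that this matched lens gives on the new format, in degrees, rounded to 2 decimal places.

42.26°

Sensor diagonal = √(27.9² + 18.6²) = √1124.3700 ≈ 33.5316 mm.
Sensor diagonal = √(44.12² + 27.28²) = √2690.7728 ≈ 51.8727 mm.
Equal diagonal AOV ⇒ f₂ = f₁ · 51.8727/33.5316 = 36.9 × 1.54698 ≈ 57.0835 mm.
Horizontal AOV on the new format = 2·arctan(44.12 / (2 × 57.0835)) = 2·arctan(0.38645) ≈ 42.2582°.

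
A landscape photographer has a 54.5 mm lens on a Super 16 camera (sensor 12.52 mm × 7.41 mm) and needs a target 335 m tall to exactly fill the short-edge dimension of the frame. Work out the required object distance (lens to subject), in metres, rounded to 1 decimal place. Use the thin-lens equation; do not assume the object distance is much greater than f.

W: 335 m = 335000 mm.
Magnification m = h/W = dᵢ/dₒ; combined with 1/f = 1/dₒ + 1/dᵢ this gives dₒ = f·(1 + W/h).
dₒ = 54.5 mm × (1 + 335000/7.41) = 54.5 × 45210.1768 ≈ 2463954.635 mm = 2463.95 m.

2464.0 m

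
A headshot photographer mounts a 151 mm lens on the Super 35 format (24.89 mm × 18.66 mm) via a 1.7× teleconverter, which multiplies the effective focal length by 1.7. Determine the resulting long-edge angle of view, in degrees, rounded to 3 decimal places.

5.551°

Effective focal length f = 151 × 1.7 = 256.7 mm.
α = 2·arctan(24.89 / (2 × 256.7)) = 2·arctan(0.04848) ≈ 5.5511°.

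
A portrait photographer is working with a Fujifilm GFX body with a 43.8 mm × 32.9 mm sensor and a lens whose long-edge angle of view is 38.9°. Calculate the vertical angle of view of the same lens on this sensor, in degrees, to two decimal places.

29.71°

From the long-edge AOV: f = 43.8 / (2·tan(19.45°)) = 43.8 / 0.70627 ≈ 62.0156 mm.
Vertical AOV = 2·arctan(32.9 / (2 × 62.0156)) = 2·arctan(0.26526) ≈ 29.7118°.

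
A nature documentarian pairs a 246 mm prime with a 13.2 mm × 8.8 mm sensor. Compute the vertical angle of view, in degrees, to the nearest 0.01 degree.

2.05°

Angle of view α = 2·arctan(h/2f) with h = 8.8 mm and f = 246 mm.
h/2f = 0.01789; arctan(0.01789) ≈ 1.0247°, so α ≈ 2.0494°.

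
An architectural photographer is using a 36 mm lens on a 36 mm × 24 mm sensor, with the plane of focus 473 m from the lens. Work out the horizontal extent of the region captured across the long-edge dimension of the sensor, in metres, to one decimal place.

dₒ: 473 m = 473000 mm.
Similar triangles through the lens centre give W/dₒ = w/dᵢ; with 1/f = 1/dₒ + 1/dᵢ this gives W = w·(dₒ − f)/f.
W = 36 mm × (473000 − 36) / 36 = 36 × 13137.8889 ≈ 472964.000 mm = 472.964 m.

473.0 m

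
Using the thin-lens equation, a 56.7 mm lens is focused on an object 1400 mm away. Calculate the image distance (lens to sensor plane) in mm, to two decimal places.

1/dᵢ = 1/f − 1/dₒ = 1/56.7 − 1/1400 = 0.0169224 mm⁻¹.
dᵢ = 1/0.0169224 ≈ 59.0933 mm.

59.09 mm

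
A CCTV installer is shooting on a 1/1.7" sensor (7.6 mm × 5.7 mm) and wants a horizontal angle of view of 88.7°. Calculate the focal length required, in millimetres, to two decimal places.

From α = 2·arctan(w/2f) we get f = w / (2·tan(α/2)).
With w = 7.6 mm and α/2 = 44.35°, tan(α/2) ≈ 0.97756, so f ≈ 7.6 / 1.95513 ≈ 3.8872 mm.

3.89 mm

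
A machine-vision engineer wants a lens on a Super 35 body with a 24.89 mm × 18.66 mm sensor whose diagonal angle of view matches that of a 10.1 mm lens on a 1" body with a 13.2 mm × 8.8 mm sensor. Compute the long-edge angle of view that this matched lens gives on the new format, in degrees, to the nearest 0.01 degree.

64.29°

Sensor diagonal = √(13.2² + 8.8²) = √251.6800 ≈ 15.8644 mm.
Sensor diagonal = √(24.89² + 18.66²) = √967.7077 ≈ 31.1080 mm.
Equal diagonal AOV ⇒ f₂ = f₁ · 31.1080/15.8644 = 10.1 × 1.96087 ≈ 19.8047 mm.
Long-edge AOV on the new format = 2·arctan(24.89 / (2 × 19.8047)) = 2·arctan(0.62838) ≈ 64.2893°.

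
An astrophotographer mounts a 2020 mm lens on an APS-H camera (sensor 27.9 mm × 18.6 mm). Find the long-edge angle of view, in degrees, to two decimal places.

0.79°

Angle of view α = 2·arctan(w/2f) with w = 27.9 mm and f = 2020 mm.
w/2f = 0.00691; arctan(0.00691) ≈ 0.3957°, so α ≈ 0.7913°.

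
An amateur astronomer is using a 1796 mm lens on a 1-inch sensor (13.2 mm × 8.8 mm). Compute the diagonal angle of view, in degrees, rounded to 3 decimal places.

Sensor diagonal = √(13.2² + 8.8²) = √251.6800 ≈ 15.8644 mm.
Angle of view α = 2·arctan(d/2f) with d = 15.8644 mm and f = 1796 mm.
d/2f = 0.00442; arctan(0.00442) ≈ 0.2531°, so α ≈ 0.5061°.

0.506°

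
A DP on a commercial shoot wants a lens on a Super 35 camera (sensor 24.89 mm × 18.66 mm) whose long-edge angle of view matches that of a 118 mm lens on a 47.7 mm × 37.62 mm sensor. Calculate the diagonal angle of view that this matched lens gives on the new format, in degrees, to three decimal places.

28.354°

Equal long-edge AOV ⇒ f₂ = f₁ · 24.89/47.7 = 118 × 0.52180 ≈ 61.5727 mm.
Sensor diagonal = √(24.89² + 18.66²) = √967.7077 ≈ 31.1080 mm.
Diagonal AOV on the new format = 2·arctan(31.1080 / (2 × 61.5727)) = 2·arctan(0.25261) ≈ 28.3540°.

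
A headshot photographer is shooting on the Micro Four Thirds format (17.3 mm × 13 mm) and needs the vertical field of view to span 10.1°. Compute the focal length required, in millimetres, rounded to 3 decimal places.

73.556 mm

From α = 2·arctan(h/2f) we get f = h / (2·tan(α/2)).
With h = 13 mm and α/2 = 5.05°, tan(α/2) ≈ 0.08837, so f ≈ 13 / 0.17674 ≈ 73.5560 mm.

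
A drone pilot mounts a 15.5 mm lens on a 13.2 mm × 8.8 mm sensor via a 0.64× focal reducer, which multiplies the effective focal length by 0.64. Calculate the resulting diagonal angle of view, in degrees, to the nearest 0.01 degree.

Effective focal length f = 15.5 × 0.64 = 9.92 mm.
Sensor diagonal = √(13.2² + 8.8²) = √251.6800 ≈ 15.8644 mm.
α = 2·arctan(15.864 / (2 × 9.92)) = 2·arctan(0.79962) ≈ 77.2929°.

77.29°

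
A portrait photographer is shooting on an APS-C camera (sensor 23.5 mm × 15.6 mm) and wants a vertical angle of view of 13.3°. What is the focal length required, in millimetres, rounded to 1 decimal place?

From α = 2·arctan(h/2f) we get f = h / (2·tan(α/2)).
With h = 15.6 mm and α/2 = 6.65°, tan(α/2) ≈ 0.11659, so f ≈ 15.6 / 0.23318 ≈ 66.9020 mm.

66.9 mm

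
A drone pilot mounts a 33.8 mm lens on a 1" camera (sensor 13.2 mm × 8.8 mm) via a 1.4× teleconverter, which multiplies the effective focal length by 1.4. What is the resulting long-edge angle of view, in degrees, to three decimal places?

15.880°

Effective focal length f = 33.8 × 1.4 = 47.32 mm.
α = 2·arctan(13.2 / (2 × 47.32)) = 2·arctan(0.13948) ≈ 15.8803°.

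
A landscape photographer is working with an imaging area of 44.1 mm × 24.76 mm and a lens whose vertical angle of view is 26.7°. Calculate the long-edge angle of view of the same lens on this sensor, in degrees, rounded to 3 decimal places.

From the vertical AOV: f = 24.76 / (2·tan(13.35°)) = 24.76 / 0.47462 ≈ 52.1677 mm.
Long-edge AOV = 2·arctan(44.1 / (2 × 52.1677)) = 2·arctan(0.42268) ≈ 45.8252°.

45.825°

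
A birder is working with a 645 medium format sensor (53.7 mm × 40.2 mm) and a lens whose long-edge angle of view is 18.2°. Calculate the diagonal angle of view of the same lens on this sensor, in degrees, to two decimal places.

22.63°

From the long-edge AOV: f = 53.7 / (2·tan(9.1°)) = 53.7 / 0.32035 ≈ 167.6302 mm.
Sensor diagonal = √(53.7² + 40.2²) = √4499.7300 ≈ 67.0800 mm.
Diagonal AOV = 2·arctan(67.0800 / (2 × 167.6302)) = 2·arctan(0.20008) ≈ 22.6291°.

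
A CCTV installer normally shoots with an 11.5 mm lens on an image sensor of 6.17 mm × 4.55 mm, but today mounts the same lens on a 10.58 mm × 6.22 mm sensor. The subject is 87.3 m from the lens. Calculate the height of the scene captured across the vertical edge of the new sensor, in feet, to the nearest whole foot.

155 ft

The focal length stays 11.5 mm; the relevant sensor dimension is now h = 6.22 mm. Object distance dₒ = 87.3 m = 87300 mm.
Thin-lens field height W = h·(dₒ − f)/f = 6.22 × (87300 − 11.5)/11.5 ≈ 47211.693 mm = 47211.693/304.8 ft = 154.894 ft.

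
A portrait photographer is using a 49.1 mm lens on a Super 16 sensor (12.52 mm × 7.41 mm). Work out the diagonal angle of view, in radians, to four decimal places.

0.2942 rad

Sensor diagonal = √(12.52² + 7.41²) = √211.6585 ≈ 14.5485 mm.
Angle of view α = 2·arctan(d/2f) with d = 14.5485 mm and f = 49.1 mm.
d/2f = 0.14815; arctan(0.14815) ≈ 0.1471 rad, so α ≈ 0.2942 rad.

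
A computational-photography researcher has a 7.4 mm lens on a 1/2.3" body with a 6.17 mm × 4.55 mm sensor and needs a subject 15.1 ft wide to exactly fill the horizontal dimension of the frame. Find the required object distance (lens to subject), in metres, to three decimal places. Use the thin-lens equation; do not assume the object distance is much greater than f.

5.527 m

W: 15.1 ft × 304.8 mm/ft = 4602.48 mm.
Magnification m = w/W = dᵢ/dₒ; combined with 1/f = 1/dₒ + 1/dᵢ this gives dₒ = f·(1 + W/w).
dₒ = 7.4 mm × (1 + 4602.48/6.17) = 7.4 × 746.9449 ≈ 5527.392 mm = 5.52739 m.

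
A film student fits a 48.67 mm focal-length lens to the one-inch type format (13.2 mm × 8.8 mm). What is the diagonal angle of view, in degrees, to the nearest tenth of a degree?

18.5°

Sensor diagonal = √(13.2² + 8.8²) = √251.6800 ≈ 15.8644 mm.
Angle of view α = 2·arctan(d/2f) with d = 15.8644 mm and f = 48.67 mm.
d/2f = 0.16298; arctan(0.16298) ≈ 9.2567°, so α ≈ 18.5133°.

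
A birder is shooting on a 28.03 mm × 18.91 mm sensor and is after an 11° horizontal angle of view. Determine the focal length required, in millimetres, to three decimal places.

145.551 mm

From α = 2·arctan(w/2f) we get f = w / (2·tan(α/2)).
With w = 28.03 mm and α/2 = 5.5°, tan(α/2) ≈ 0.09629, so f ≈ 28.03 / 0.19258 ≈ 145.5513 mm.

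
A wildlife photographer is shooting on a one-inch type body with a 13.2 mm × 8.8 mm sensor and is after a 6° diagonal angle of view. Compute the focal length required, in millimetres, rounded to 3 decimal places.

Sensor diagonal = √(13.2² + 8.8²) = √251.6800 ≈ 15.8644 mm.
From α = 2·arctan(d/2f) we get f = d / (2·tan(α/2)).
With d = 15.8644 mm and α/2 = 3°, tan(α/2) ≈ 0.05241, so f ≈ 15.8644 / 0.10482 ≈ 151.3556 mm.

151.356 mm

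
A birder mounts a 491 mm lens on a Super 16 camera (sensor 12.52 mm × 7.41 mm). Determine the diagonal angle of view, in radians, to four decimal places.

Sensor diagonal = √(12.52² + 7.41²) = √211.6585 ≈ 14.5485 mm.
Angle of view α = 2·arctan(d/2f) with d = 14.5485 mm and f = 491 mm.
d/2f = 0.01482; arctan(0.01482) ≈ 0.0148 rad, so α ≈ 0.0296 rad.

0.0296 rad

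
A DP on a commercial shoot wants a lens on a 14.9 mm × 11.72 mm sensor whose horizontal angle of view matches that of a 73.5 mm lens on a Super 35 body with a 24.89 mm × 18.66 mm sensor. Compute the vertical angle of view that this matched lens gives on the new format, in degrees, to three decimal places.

15.172°

Equal horizontal AOV ⇒ f₂ = f₁ · 14.9/24.89 = 73.5 × 0.59863 ≈ 43.9996 mm.
Vertical AOV on the new format = 2·arctan(11.72 / (2 × 43.9996)) = 2·arctan(0.13318) ≈ 15.1724°.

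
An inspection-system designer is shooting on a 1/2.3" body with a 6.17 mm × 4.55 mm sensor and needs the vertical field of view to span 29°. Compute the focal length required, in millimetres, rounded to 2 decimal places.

8.80 mm

From α = 2·arctan(h/2f) we get f = h / (2·tan(α/2)).
With h = 4.55 mm and α/2 = 14.5°, tan(α/2) ≈ 0.25862, so f ≈ 4.55 / 0.51724 ≈ 8.7968 mm.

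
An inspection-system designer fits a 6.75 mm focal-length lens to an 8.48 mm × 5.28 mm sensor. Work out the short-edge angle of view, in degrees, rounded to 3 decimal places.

42.722°

Angle of view α = 2·arctan(h/2f) with h = 5.28 mm and f = 6.75 mm.
h/2f = 0.39111; arctan(0.39111) ≈ 21.3610°, so α ≈ 42.7220°.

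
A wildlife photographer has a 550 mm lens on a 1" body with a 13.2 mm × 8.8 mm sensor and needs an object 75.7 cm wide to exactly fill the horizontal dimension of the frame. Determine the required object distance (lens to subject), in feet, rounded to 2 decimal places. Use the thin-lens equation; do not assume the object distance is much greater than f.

W: 75.7 cm = 757 mm.
Magnification m = w/W = dᵢ/dₒ; combined with 1/f = 1/dₒ + 1/dᵢ this gives dₒ = f·(1 + W/w).
dₒ = 550 mm × (1 + 757/13.2) = 550 × 58.3485 ≈ 32091.667 mm = 32091.667/304.8 ft = 105.288 ft.

105.29 ft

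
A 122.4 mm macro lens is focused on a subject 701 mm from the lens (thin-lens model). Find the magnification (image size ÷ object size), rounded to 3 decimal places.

Thin lens: 1/f = 1/dₒ + 1/dᵢ → 1/dᵢ = 1/122.4 − 1/701 = 0.0067434 mm⁻¹, so dᵢ ≈ 148.2931 mm.
Magnification m = dᵢ/dₒ = 148.2931/701 ≈ 0.21155.

0.212×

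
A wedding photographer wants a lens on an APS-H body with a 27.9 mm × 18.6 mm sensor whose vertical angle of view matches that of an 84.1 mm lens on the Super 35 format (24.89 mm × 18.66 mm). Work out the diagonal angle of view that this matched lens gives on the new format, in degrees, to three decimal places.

22.620°

Equal vertical AOV ⇒ f₂ = f₁ · 18.6/18.66 = 84.1 × 0.99678 ≈ 83.8296 mm.
Sensor diagonal = √(27.9² + 18.6²) = √1124.3700 ≈ 33.5316 mm.
Diagonal AOV on the new format = 2·arctan(33.5316 / (2 × 83.8296)) = 2·arctan(0.20000) ≈ 22.6197°.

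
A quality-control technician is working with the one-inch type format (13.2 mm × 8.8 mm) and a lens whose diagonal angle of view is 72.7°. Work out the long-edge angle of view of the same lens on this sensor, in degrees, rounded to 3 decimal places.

Sensor diagonal = √(13.2² + 8.8²) = √251.6800 ≈ 15.8644 mm.
From the diagonal AOV: f = 15.8644 / (2·tan(36.35°)) = 15.8644 / 1.47183 ≈ 10.7787 mm.
Long-edge AOV = 2·arctan(13.2 / (2 × 10.7787)) = 2·arctan(0.61232) ≈ 62.9600°.

62.960°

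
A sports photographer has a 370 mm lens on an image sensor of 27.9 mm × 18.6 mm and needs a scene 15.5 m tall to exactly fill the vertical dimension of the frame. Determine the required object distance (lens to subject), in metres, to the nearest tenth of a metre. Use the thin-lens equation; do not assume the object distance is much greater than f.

W: 15.5 m = 15500 mm.
Magnification m = h/W = dᵢ/dₒ; combined with 1/f = 1/dₒ + 1/dᵢ this gives dₒ = f·(1 + W/h).
dₒ = 370 mm × (1 + 15500/18.6) = 370 × 834.3333 ≈ 308703.333 mm = 308.703 m.

308.7 m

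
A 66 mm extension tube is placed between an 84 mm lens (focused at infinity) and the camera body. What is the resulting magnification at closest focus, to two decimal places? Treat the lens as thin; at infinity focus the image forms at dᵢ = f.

0.79×

The tube moves the image plane from f to f + e, so dᵢ = 84 + 66 = 150 mm. Focus is achieved when 1/f = 1/dₒ + 1/dᵢ, giving dₒ = 1/(1/f − 1/(f+e)).
Magnification m = dᵢ/dₒ = (f+e)·(1/f − 1/(f+e)) = e/f = 66/84 ≈ 0.7857.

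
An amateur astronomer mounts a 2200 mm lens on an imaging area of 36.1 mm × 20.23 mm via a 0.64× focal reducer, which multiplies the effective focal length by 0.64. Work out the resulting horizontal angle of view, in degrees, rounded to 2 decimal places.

1.47°

Effective focal length f = 2200 × 0.64 = 1408 mm.
α = 2·arctan(36.1 / (2 × 1408)) = 2·arctan(0.01282) ≈ 1.4689°.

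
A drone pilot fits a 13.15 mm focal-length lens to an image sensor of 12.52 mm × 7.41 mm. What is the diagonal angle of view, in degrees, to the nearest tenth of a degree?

57.9°

Sensor diagonal = √(12.52² + 7.41²) = √211.6585 ≈ 14.5485 mm.
Angle of view α = 2·arctan(d/2f) with d = 14.5485 mm and f = 13.15 mm.
d/2f = 0.55317; arctan(0.55317) ≈ 28.9502°, so α ≈ 57.9005°.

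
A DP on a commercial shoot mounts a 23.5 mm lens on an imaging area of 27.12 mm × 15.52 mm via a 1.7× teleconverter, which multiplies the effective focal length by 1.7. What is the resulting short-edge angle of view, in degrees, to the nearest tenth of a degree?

Effective focal length f = 23.5 × 1.7 = 39.95 mm.
α = 2·arctan(15.52 / (2 × 39.95)) = 2·arctan(0.19424) ≈ 21.9848°.

22.0°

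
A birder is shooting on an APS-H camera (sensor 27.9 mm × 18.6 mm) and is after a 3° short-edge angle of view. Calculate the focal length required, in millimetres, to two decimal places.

355.15 mm

From α = 2·arctan(h/2f) we get f = h / (2·tan(α/2)).
With h = 18.6 mm and α/2 = 1.5°, tan(α/2) ≈ 0.02619, so f ≈ 18.6 / 0.05237 ≈ 355.1527 mm.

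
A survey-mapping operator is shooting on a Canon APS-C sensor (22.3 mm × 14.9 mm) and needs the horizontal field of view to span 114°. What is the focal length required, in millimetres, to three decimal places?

From α = 2·arctan(w/2f) we get f = w / (2·tan(α/2)).
With w = 22.3 mm and α/2 = 57°, tan(α/2) ≈ 1.53986, so f ≈ 22.3 / 3.07973 ≈ 7.2409 mm.

7.241 mm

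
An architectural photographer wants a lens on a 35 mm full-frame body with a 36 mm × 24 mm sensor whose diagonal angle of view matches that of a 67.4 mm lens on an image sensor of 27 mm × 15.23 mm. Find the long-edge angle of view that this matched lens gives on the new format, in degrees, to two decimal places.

21.66°

Sensor diagonal = √(27² + 15.23²) = √960.9529 ≈ 30.9992 mm.
Sensor diagonal = √(36² + 24²) = √1872.0000 ≈ 43.2666 mm.
Equal diagonal AOV ⇒ f₂ = f₁ · 43.2666/30.9992 = 67.4 × 1.39573 ≈ 94.0723 mm.
Long-edge AOV on the new format = 2·arctan(36 / (2 × 94.0723)) = 2·arctan(0.19134) ≈ 21.6643°.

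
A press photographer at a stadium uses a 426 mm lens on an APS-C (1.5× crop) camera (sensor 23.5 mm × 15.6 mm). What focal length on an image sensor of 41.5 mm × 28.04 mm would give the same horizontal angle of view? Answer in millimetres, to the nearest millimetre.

Equal angle of view means equal width/f ratio, so f₂ = f₁ · (width₂/width₁) = 426 × 41.5/23.5.
f₂ = 426 × 1.76596 ≈ 752.298 mm.

752 mm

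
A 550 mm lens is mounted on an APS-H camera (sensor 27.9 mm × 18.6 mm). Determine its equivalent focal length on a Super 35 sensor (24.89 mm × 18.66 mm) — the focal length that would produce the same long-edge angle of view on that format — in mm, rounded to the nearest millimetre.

Equal angle of view means equal width/f ratio, so f₂ = f₁ · (width₂/width₁) = 550 × 24.89/27.9.
f₂ = 550 × 0.89211 ≈ 490.663 mm.

491 mm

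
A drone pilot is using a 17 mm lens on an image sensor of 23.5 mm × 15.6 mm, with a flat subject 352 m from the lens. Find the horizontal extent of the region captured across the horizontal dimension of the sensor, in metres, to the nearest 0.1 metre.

dₒ: 352 m = 352000 mm.
Similar triangles through the lens centre give W/dₒ = w/dᵢ; with 1/f = 1/dₒ + 1/dᵢ this gives W = w·(dₒ − f)/f.
W = 23.5 mm × (352000 − 17) / 17 = 23.5 × 20704.8824 ≈ 486564.735 mm = 486.565 m.

486.6 m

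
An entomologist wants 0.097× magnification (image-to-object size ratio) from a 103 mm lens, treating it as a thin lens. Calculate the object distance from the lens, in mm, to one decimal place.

1164.9 mm

With m = dᵢ/dₒ and 1/f = 1/dₒ + 1/dᵢ, substituting dᵢ = m·dₒ gives 1/f = (1 + 1/m)/dₒ, hence dₒ = f·(1 + 1/m).
dₒ = 103 × (1 + 1/0.097) = 103 × 11.30928 ≈ 1164.856 mm.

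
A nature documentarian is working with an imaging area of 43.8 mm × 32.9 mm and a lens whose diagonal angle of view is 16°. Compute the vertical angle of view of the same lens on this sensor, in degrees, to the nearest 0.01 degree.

Sensor diagonal = √(43.8² + 32.9²) = √3000.8500 ≈ 54.7800 mm.
From the diagonal AOV: f = 54.7800 / (2·tan(8°)) = 54.7800 / 0.28108 ≈ 194.8900 mm.
Vertical AOV = 2·arctan(32.9 / (2 × 194.8900)) = 2·arctan(0.08441) ≈ 9.6494°.

9.65°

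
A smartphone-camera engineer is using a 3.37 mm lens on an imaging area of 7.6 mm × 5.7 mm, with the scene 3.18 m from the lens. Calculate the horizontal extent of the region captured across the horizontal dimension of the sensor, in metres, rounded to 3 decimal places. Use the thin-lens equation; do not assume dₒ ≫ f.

dₒ: 3.18 m = 3180 mm.
Similar triangles through the lens centre give W/dₒ = w/dᵢ; with 1/f = 1/dₒ + 1/dᵢ this gives W = w·(dₒ − f)/f.
W = 7.6 mm × (3180 − 3.37) / 3.37 = 7.6 × 942.6202 ≈ 7163.913 mm = 7.16391 m.

7.164 m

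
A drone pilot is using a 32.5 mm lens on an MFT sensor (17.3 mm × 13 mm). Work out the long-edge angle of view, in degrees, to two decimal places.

Angle of view α = 2·arctan(w/2f) with w = 17.3 mm and f = 32.5 mm.
w/2f = 0.26615; arctan(0.26615) ≈ 14.9040°, so α ≈ 29.8080°.

29.81°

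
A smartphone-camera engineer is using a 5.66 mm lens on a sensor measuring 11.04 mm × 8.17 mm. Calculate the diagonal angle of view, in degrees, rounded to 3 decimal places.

Sensor diagonal = √(11.04² + 8.17²) = √188.6305 ≈ 13.7343 mm.
Angle of view α = 2·arctan(d/2f) with d = 13.7343 mm and f = 5.66 mm.
d/2f = 1.21328; arctan(1.21328) ≈ 50.5041°, so α ≈ 101.0083°.

101.008°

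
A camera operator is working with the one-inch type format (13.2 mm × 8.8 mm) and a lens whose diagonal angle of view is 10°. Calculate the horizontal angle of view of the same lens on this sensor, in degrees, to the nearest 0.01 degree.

8.33°

Sensor diagonal = √(13.2² + 8.8²) = √251.6800 ≈ 15.8644 mm.
From the diagonal AOV: f = 15.8644 / (2·tan(5°)) = 15.8644 / 0.17498 ≈ 90.6656 mm.
Horizontal AOV = 2·arctan(13.2 / (2 × 90.6656)) = 2·arctan(0.07279) ≈ 8.3270°.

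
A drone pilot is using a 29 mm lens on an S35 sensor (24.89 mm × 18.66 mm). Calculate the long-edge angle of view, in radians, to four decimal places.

Angle of view α = 2·arctan(w/2f) with w = 24.89 mm and f = 29 mm.
w/2f = 0.42914; arctan(0.42914) ≈ 0.4054 rad, so α ≈ 0.8107 rad.

0.8107 rad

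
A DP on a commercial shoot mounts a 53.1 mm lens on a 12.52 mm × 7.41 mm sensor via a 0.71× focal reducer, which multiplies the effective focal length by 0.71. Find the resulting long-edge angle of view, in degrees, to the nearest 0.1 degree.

18.9°

Effective focal length f = 53.1 × 0.71 = 37.701 mm.
α = 2·arctan(12.52 / (2 × 37.701)) = 2·arctan(0.16604) ≈ 18.8551°.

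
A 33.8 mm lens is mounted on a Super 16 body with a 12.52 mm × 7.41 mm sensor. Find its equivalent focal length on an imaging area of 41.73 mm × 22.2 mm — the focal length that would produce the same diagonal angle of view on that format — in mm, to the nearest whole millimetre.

110 mm

Sensor diagonal = √(12.52² + 7.41²) = √211.6585 ≈ 14.5485 mm.
Sensor diagonal = √(41.73² + 22.2²) = √2234.2329 ≈ 47.2677 mm.
Equal angle of view means equal diagonal/f ratio, so f₂ = f₁ · (diagonal₂/diagonal₁) = 33.8 × 47.2677/14.5485.
f₂ = 33.8 × 3.24897 ≈ 109.815 mm.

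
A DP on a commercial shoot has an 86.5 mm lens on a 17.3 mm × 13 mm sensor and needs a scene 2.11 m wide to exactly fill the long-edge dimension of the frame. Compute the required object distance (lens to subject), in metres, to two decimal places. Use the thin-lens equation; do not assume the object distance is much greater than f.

10.64 m

W: 2.11 m = 2110 mm.
Magnification m = w/W = dᵢ/dₒ; combined with 1/f = 1/dₒ + 1/dᵢ this gives dₒ = f·(1 + W/w).
dₒ = 86.5 mm × (1 + 2110/17.3) = 86.5 × 122.9653 ≈ 10636.500 mm = 10.6365 m.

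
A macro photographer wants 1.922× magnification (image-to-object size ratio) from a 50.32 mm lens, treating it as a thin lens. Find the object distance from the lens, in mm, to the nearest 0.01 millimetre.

76.50 mm

With m = dᵢ/dₒ and 1/f = 1/dₒ + 1/dᵢ, substituting dᵢ = m·dₒ gives 1/f = (1 + 1/m)/dₒ, hence dₒ = f·(1 + 1/m).
dₒ = 50.32 × (1 + 1/1.922) = 50.32 × 1.52029 ≈ 76.501 mm.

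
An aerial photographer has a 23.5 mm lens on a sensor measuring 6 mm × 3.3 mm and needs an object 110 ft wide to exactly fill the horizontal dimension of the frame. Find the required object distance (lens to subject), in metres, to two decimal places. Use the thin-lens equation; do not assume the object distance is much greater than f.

W: 110 ft × 304.8 mm/ft = 33528.00 mm.
Magnification m = w/W = dᵢ/dₒ; combined with 1/f = 1/dₒ + 1/dᵢ this gives dₒ = f·(1 + W/w).
dₒ = 23.5 mm × (1 + 33528/6) = 23.5 × 5588.9998 ≈ 131341.496 mm = 131.341 m.

131.34 m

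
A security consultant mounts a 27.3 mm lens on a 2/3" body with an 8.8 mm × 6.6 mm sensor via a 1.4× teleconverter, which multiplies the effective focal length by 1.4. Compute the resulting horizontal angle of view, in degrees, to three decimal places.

13.134°

Effective focal length f = 27.3 × 1.4 = 38.22 mm.
α = 2·arctan(8.8 / (2 × 38.22)) = 2·arctan(0.11512) ≈ 13.1343°.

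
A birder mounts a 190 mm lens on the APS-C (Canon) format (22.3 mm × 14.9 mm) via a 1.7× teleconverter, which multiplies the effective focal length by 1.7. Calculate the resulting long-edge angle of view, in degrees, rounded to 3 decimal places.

3.954°

Effective focal length f = 190 × 1.7 = 323 mm.
α = 2·arctan(22.3 / (2 × 323)) = 2·arctan(0.03452) ≈ 3.9541°.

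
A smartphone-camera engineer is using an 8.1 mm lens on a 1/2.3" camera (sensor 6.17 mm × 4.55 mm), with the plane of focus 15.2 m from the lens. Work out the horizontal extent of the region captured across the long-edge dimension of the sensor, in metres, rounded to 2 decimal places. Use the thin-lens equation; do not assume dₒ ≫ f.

dₒ: 15.2 m = 15200 mm.
Similar triangles through the lens centre give W/dₒ = w/dᵢ; with 1/f = 1/dₒ + 1/dᵢ this gives W = w·(dₒ − f)/f.
W = 6.17 mm × (15200 − 8.1) / 8.1 = 6.17 × 1875.5432 ≈ 11572.102 mm = 11.5721 m.

11.57 m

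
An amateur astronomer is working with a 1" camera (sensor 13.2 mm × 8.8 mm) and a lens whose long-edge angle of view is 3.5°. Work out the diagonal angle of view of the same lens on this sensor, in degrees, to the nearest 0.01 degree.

From the long-edge AOV: f = 13.2 / (2·tan(1.75°)) = 13.2 / 0.06111 ≈ 216.0197 mm.
Sensor diagonal = √(13.2² + 8.8²) = √251.6800 ≈ 15.8644 mm.
Diagonal AOV = 2·arctan(15.8644 / (2 × 216.0197)) = 2·arctan(0.03672) ≈ 4.2059°.

4.21°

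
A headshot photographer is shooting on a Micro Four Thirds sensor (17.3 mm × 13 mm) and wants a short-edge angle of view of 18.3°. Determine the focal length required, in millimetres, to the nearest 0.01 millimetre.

From α = 2·arctan(h/2f) we get f = h / (2·tan(α/2)).
With h = 13 mm and α/2 = 9.15°, tan(α/2) ≈ 0.16107, so f ≈ 13 / 0.32214 ≈ 40.3553 mm.

40.36 mm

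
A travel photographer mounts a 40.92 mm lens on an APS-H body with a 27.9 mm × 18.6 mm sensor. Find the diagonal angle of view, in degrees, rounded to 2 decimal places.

Sensor diagonal = √(27.9² + 18.6²) = √1124.3700 ≈ 33.5316 mm.
Angle of view α = 2·arctan(d/2f) with d = 33.5316 mm and f = 40.92 mm.
d/2f = 0.40972; arctan(0.40972) ≈ 22.2800°, so α ≈ 44.5600°.

44.56°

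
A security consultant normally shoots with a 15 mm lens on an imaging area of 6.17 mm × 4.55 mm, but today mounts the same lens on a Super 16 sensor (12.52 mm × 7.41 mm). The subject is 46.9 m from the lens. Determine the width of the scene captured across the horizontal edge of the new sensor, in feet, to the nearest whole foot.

The focal length stays 15 mm; the relevant sensor dimension is now w = 12.52 mm. Object distance dₒ = 46.9 m = 46900 mm.
Thin-lens field width W = w·(dₒ − f)/f = 12.52 × (46900 − 15)/15 ≈ 39133.347 mm = 39133.347/304.8 ft = 128.39 ft.

128 ft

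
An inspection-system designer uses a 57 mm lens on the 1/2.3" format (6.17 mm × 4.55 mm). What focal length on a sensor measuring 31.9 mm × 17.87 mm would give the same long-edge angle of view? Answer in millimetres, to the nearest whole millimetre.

295 mm

Equal angle of view means equal width/f ratio, so f₂ = f₁ · (width₂/width₁) = 57 × 31.9/6.17.
f₂ = 57 × 5.17018 ≈ 294.700 mm.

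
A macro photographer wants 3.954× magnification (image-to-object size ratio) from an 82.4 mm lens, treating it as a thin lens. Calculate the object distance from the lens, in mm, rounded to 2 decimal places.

With m = dᵢ/dₒ and 1/f = 1/dₒ + 1/dᵢ, substituting dᵢ = m·dₒ gives 1/f = (1 + 1/m)/dₒ, hence dₒ = f·(1 + 1/m).
dₒ = 82.4 × (1 + 1/3.954) = 82.4 × 1.25291 ≈ 103.240 mm.

103.24 mm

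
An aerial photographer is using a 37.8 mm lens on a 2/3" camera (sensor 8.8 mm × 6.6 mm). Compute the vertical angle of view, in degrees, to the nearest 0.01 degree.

Angle of view α = 2·arctan(h/2f) with h = 6.6 mm and f = 37.8 mm.
h/2f = 0.08730; arctan(0.08730) ≈ 4.9894°, so α ≈ 9.9787°.

9.98°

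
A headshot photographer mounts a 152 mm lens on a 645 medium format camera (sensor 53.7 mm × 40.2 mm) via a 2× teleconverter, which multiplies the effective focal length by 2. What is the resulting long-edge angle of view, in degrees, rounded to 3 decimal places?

10.095°

Effective focal length f = 152 × 2 = 304 mm.
α = 2·arctan(53.7 / (2 × 304)) = 2·arctan(0.08832) ≈ 10.0948°.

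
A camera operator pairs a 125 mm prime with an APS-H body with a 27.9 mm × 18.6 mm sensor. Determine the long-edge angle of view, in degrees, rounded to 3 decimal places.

12.736°

Angle of view α = 2·arctan(w/2f) with w = 27.9 mm and f = 125 mm.
w/2f = 0.11160; arctan(0.11160) ≈ 6.3679°, so α ≈ 12.7357°.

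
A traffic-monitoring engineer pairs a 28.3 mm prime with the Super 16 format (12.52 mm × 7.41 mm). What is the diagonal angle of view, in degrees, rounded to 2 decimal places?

28.83°

Sensor diagonal = √(12.52² + 7.41²) = √211.6585 ≈ 14.5485 mm.
Angle of view α = 2·arctan(d/2f) with d = 14.5485 mm and f = 28.3 mm.
d/2f = 0.25704; arctan(0.25704) ≈ 14.4153°, so α ≈ 28.8305°.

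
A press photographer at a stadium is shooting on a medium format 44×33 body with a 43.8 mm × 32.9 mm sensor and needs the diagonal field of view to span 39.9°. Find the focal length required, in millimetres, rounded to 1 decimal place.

Sensor diagonal = √(43.8² + 32.9²) = √3000.8500 ≈ 54.7800 mm.
From α = 2·arctan(d/2f) we get f = d / (2·tan(α/2)).
With d = 54.7800 mm and α/2 = 19.95°, tan(α/2) ≈ 0.36298, so f ≈ 54.7800 / 0.72596 ≈ 75.4582 mm.

75.5 mm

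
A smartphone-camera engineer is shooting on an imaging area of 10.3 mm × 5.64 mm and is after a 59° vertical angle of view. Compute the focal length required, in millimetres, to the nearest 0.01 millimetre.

From α = 2·arctan(h/2f) we get f = h / (2·tan(α/2)).
With h = 5.64 mm and α/2 = 29.5°, tan(α/2) ≈ 0.56577, so f ≈ 5.64 / 1.13155 ≈ 4.9843 mm.

4.98 mm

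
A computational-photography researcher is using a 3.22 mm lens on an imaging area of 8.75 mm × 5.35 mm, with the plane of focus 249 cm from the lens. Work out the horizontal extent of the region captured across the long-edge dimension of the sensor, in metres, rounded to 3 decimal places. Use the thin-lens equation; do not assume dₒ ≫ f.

6.758 m

dₒ: 249 cm = 2490 mm.
Similar triangles through the lens centre give W/dₒ = w/dᵢ; with 1/f = 1/dₒ + 1/dᵢ this gives W = w·(dₒ − f)/f.
W = 8.75 mm × (2490 − 3.22) / 3.22 = 8.75 × 772.2919 ≈ 6757.554 mm = 6.75755 m.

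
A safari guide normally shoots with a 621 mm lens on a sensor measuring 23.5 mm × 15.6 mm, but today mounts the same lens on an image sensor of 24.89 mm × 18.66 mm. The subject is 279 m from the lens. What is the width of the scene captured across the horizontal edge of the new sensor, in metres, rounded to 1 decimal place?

11.2 m

The focal length stays 621 mm; the relevant sensor dimension is now w = 24.89 mm. Object distance dₒ = 279 m = 279000 mm.
Thin-lens field width W = w·(dₒ − f)/f = 24.89 × (279000 − 621)/621 ≈ 11157.574 mm = 11.1576 m.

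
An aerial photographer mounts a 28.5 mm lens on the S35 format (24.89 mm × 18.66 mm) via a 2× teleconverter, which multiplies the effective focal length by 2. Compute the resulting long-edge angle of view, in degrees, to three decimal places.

24.633°

Effective focal length f = 28.5 × 2 = 57 mm.
α = 2·arctan(24.89 / (2 × 57)) = 2·arctan(0.21833) ≈ 24.6326°.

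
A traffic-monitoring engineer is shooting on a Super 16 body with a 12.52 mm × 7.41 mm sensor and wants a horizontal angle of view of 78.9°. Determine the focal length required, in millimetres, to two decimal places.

7.61 mm

From α = 2·arctan(w/2f) we get f = w / (2·tan(α/2)).
With w = 12.52 mm and α/2 = 39.45°, tan(α/2) ≈ 0.82287, so f ≈ 12.52 / 1.64574 ≈ 7.6075 mm.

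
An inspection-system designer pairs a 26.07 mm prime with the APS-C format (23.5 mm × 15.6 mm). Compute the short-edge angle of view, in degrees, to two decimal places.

Angle of view α = 2·arctan(h/2f) with h = 15.6 mm and f = 26.07 mm.
h/2f = 0.29919; arctan(0.29919) ≈ 16.6569°, so α ≈ 33.3138°.

33.31°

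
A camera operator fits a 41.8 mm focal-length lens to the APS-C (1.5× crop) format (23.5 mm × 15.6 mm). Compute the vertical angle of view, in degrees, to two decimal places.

21.14°

Angle of view α = 2·arctan(h/2f) with h = 15.6 mm and f = 41.8 mm.
h/2f = 0.18660; arctan(0.18660) ≈ 10.5700°, so α ≈ 21.1400°.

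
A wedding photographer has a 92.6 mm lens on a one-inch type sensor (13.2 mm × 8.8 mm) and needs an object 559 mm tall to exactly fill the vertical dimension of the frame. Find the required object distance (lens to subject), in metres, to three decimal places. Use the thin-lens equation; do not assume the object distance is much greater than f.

5.975 m

Magnification m = h/W = dᵢ/dₒ; combined with 1/f = 1/dₒ + 1/dᵢ this gives dₒ = f·(1 + W/h).
dₒ = 92.6 mm × (1 + 559/8.8) = 92.6 × 64.5227 ≈ 5974.805 mm = 5.9748 m.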